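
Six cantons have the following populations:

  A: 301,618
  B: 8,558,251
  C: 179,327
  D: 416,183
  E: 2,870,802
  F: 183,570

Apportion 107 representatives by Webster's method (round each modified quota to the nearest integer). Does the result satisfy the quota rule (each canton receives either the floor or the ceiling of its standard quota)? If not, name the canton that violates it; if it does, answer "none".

Standard quotas: A 2.580, B 73.202, C 1.534, D 3.560, E 24.555, F 1.570.
Webster allocation: A 3, B 72, C 2, D 4, E 24, F 2.
B has quota 73.202 (lower 73, upper 74) but receives 72 — outside the quota interval.

B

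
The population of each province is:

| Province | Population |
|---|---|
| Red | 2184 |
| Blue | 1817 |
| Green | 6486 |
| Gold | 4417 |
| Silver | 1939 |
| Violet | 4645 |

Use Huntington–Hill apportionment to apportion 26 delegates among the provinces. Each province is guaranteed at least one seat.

Red: 3, Blue: 2, Green: 8, Gold: 5, Silver: 2, Violet: 6

With divisor 827: modified quotas Red 2.641, Blue 2.197, Green 7.843, Gold 5.341, Silver 2.345, Violet 5.617.
Geometric-mean thresholds: Red √(2·3)=2.449, Blue √(2·3)=2.449, Green √(7·8)=7.483, Gold √(5·6)=5.477, Silver √(2·3)=2.449, Violet √(5·6)=5.477.
Each quota rounded against its threshold gives Red 3, Blue 2, Green 8, Gold 5, Silver 2, Violet 6 (total 26).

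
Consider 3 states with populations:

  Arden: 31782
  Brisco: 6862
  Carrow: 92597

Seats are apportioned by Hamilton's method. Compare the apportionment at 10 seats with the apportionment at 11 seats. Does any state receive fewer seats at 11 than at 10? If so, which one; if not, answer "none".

Brisco

At 10 seats: Arden 2, Brisco 1, Carrow 7.
At 11 seats: Arden 3, Brisco 0, Carrow 8.
Brisco drops from 1 to 0.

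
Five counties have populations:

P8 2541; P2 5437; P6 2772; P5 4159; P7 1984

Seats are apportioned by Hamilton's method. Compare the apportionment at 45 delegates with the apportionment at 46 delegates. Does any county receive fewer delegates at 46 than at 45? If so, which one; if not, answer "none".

none

At 45 seats: P8 7, P2 15, P6 7, P5 11, P7 5.
At 46 seats: P8 7, P2 15, P6 8, P5 11, P7 5.
No county's allocation decreased.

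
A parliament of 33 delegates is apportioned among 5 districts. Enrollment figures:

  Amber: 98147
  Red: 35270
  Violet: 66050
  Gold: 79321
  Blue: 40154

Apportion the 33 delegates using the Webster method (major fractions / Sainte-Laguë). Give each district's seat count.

Standard divisor 318942/33 ≈ 9664.909; standard quotas: Amber 10.155, Red 3.649, Violet 6.834, Gold 8.207, Blue 4.155.
Rounding to the nearest integer gives Amber 10, Red 4, Violet 7, Gold 8, Blue 4 — total 33, matching the house size, so no adjustment is needed.

Amber=10; Red=4; Violet=7; Gold=8; Blue=4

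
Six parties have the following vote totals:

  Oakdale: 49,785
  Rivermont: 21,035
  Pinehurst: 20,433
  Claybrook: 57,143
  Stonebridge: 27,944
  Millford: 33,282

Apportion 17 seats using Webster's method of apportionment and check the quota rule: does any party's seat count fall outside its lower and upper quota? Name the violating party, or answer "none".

none

Standard quotas: Oakdale 4.037, Rivermont 1.706, Pinehurst 1.657, Claybrook 4.634, Stonebridge 2.266, Millford 2.699.
Webster allocation: Oakdale 4, Rivermont 2, Pinehurst 2, Claybrook 4, Stonebridge 2, Millford 3.
Every allocation lies between the lower and upper quota.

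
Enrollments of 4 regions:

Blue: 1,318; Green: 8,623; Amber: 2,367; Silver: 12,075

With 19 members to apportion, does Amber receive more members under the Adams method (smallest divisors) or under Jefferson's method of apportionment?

Adams: Blue 1, Green 7, Amber 2, Silver 9.
Jefferson: Blue 1, Green 7, Amber 1, Silver 10.
Amber gets 2 under Adams and 1 under Jefferson.

Adams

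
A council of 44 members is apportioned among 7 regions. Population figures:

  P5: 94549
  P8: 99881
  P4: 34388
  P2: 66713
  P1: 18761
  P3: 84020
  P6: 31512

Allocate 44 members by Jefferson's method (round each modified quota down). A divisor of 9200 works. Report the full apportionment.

P5: 10, P8: 10, P4: 3, P2: 7, P1: 2, P3: 9, P6: 3

With modified divisor 9200: modified quotas P5 10.277, P8 10.857, P4 3.738, P2 7.251, P1 2.039, P3 9.133, P6 3.425.
Rounding down: P5 10, P8 10, P4 3, P2 7, P1 2, P3 9, P6 3 (total 44).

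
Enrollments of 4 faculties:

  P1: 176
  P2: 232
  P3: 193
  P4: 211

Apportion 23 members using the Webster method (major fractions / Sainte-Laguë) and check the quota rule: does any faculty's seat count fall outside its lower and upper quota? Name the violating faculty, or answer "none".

none

Standard quotas: P1 4.985, P2 6.571, P3 5.467, P4 5.977.
Webster allocation: P1 5, P2 7, P3 5, P4 6.
Every allocation lies between the lower and upper quota.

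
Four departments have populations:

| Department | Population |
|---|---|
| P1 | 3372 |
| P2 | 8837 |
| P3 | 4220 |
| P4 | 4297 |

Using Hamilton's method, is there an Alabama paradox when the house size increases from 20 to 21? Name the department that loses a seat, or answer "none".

none

At 20 seats: P1 3, P2 9, P3 4, P4 4.
At 21 seats: P1 4, P2 9, P3 4, P4 4.
No department's allocation decreased.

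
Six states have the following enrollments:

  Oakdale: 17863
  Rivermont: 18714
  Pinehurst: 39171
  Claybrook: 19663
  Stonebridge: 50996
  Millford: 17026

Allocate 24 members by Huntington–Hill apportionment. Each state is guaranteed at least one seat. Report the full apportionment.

With divisor 7051: modified quotas Oakdale 2.533, Rivermont 2.654, Pinehurst 5.555, Claybrook 2.789, Stonebridge 7.232, Millford 2.415.
Geometric-mean thresholds: Oakdale √(2·3)=2.449, Rivermont √(2·3)=2.449, Pinehurst √(5·6)=5.477, Claybrook √(2·3)=2.449, Stonebridge √(7·8)=7.483, Millford √(2·3)=2.449.
Each quota rounded against its threshold gives Oakdale 3, Rivermont 3, Pinehurst 6, Claybrook 3, Stonebridge 7, Millford 2 (total 24).

Oakdale 3, Rivermont 3, Pinehurst 6, Claybrook 3, Stonebridge 7, Millford 2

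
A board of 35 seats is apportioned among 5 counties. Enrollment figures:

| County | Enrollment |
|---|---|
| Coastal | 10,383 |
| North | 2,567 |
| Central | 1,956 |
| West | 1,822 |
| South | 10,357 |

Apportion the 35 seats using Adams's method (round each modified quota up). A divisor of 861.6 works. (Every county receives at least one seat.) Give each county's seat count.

With modified divisor 861.6: modified quotas Coastal 12.051, North 2.979, Central 2.270, West 2.115, South 12.021.
Rounding up: Coastal 13, North 3, Central 3, West 3, South 13 (total 35).

Coastal=13; North=3; Central=3; West=3; South=13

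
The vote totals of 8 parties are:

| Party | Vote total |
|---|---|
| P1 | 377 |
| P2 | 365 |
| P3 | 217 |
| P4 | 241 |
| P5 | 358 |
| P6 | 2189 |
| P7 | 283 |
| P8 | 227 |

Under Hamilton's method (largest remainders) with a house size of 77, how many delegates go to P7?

Standard divisor: 4257 ÷ 77 ≈ 55.286.
Standard quotas: P1 6.819, P2 6.602, P3 3.925, P4 4.359, P5 6.475, P6 39.594, P7 5.119, P8 4.106.
Lower quotas: P1 6, P2 6, P3 3, P4 4, P5 6, P6 39, P7 5, P8 4 (sum 73, leaving 4 seats).
Remainders in descending order: P3 0.925, P1 0.819, P2 0.602, P6 0.594, P5 0.475, P4 0.359, P7 0.119, P8 0.106.
Largest remainders: P3, P1, P2, P6 receive the extra seats.
P7 receives 5.

5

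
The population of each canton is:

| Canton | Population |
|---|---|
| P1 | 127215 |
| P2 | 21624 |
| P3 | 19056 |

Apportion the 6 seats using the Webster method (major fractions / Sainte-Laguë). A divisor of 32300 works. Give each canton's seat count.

P1=4; P2=1; P3=1

With modified divisor 32300: modified quotas P1 3.939, P2 0.669, P3 0.590.
Rounding to the nearest integer: P1 4, P2 1, P3 1 (total 6).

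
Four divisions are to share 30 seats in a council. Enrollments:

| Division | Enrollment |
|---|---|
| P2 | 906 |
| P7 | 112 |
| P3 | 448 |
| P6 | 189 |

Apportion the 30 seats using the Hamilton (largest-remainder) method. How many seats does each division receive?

Standard divisor: 1655 ÷ 30 ≈ 55.167.
Standard quotas: P2 16.423, P7 2.030, P3 8.121, P6 3.426.
Lower quotas: P2 16, P7 2, P3 8, P6 3 (sum 29, leaving 1 seat).
Remainders in descending order: P6 0.426, P2 0.423, P3 0.121, P7 0.030.
Largest remainder: P6 receives the extra seat.

P2=16; P7=2; P3=8; P6=4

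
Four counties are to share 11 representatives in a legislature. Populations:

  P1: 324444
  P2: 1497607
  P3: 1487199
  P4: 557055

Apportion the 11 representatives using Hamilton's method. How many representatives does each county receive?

P1=1, P2=4, P3=4, P4=2

Standard divisor: 3866305 ÷ 11 ≈ 351482.273.
Standard quotas: P1 0.9231, P2 4.2608, P3 4.2312, P4 1.5849.
Lower quotas: P1 0, P2 4, P3 4, P4 1 (sum 9, leaving 2 seats).
Remainders in descending order: P1 0.9231, P4 0.5849, P2 0.2608, P3 0.2312.
The surplus seats go to P1, P4.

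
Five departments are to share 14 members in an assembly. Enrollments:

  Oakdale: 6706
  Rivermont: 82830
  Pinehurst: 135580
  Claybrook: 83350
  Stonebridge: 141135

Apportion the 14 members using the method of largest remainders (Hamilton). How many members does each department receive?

Oakdale 0, Rivermont 3, Pinehurst 4, Claybrook 3, Stonebridge 4

Total 449601; standard divisor 449601/14 ≈ 32114.357.
Standard quotas: Oakdale 0.2088, Rivermont 2.5792, Pinehurst 4.2218, Claybrook 2.5954, Stonebridge 4.3948.
Lower quotas: Oakdale 0, Rivermont 2, Pinehurst 4, Claybrook 2, Stonebridge 4 (sum 12, leaving 2 seats).
Remainders in descending order: Claybrook 0.5954, Rivermont 0.5792, Stonebridge 0.3948, Pinehurst 0.2218, Oakdale 0.2088.
Largest remainders: Claybrook, Rivermont receive the extra seats.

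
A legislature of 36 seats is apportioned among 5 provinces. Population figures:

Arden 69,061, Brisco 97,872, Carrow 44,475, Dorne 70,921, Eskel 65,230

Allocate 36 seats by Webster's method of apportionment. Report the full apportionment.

Arden 7, Brisco 10, Carrow 5, Dorne 7, Eskel 7

Standard divisor 347559/36 ≈ 9654.417; standard quotas: Arden 7.153, Brisco 10.138, Carrow 4.607, Dorne 7.346, Eskel 6.756.
Rounding to the nearest integer gives Arden 7, Brisco 10, Carrow 5, Dorne 7, Eskel 7 — total 36, matching the house size, so no adjustment is needed.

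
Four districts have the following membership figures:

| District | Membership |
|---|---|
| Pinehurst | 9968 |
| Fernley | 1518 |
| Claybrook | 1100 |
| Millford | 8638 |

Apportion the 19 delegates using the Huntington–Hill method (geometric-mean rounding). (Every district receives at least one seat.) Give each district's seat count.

Pinehurst 9, Fernley 1, Claybrook 1, Millford 8

With divisor 1114: modified quotas Pinehurst 8.948, Fernley 1.363, Claybrook 0.987, Millford 7.754.
Geometric-mean thresholds: Pinehurst √(8·9)=8.485, Fernley √(1·2)=1.414, Claybrook (min 1), Millford √(7·8)=7.483.
Each quota rounded against its threshold gives Pinehurst 9, Fernley 1, Claybrook 1, Millford 8 (total 19).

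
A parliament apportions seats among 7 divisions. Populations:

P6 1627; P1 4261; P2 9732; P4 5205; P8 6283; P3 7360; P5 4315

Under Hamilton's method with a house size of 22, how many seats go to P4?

3

Standard divisor: 38783 ÷ 22 ≈ 1762.864.
Standard quotas: P6 0.9229, P1 2.4171, P2 5.5206, P4 2.9526, P8 3.5641, P3 4.1750, P5 2.4477.
Lower quotas: P6 0, P1 2, P2 5, P4 2, P8 3, P3 4, P5 2 (sum 18, leaving 4 seats).
Remainders in descending order: P4 0.9526, P6 0.9229, P8 0.5641, P2 0.5206, P5 0.4477, P1 0.4171, P3 0.1750.
The surplus seats go to P4, P6, P8, P2.
P4 receives 3.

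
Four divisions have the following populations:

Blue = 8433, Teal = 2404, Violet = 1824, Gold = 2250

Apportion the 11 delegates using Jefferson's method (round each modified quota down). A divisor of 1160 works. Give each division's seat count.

Blue 7; Teal 2; Violet 1; Gold 1

With modified divisor 1160: modified quotas Blue 7.270, Teal 2.072, Violet 1.572, Gold 1.940.
Rounding down: Blue 7, Teal 2, Violet 1, Gold 1 (total 11).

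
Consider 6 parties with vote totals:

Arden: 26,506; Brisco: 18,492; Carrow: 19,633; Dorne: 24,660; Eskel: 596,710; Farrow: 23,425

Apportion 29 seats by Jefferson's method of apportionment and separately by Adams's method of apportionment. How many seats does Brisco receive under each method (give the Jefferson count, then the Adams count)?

0 and 1

Jefferson: Arden 1, Brisco 0, Carrow 0, Dorne 1, Eskel 26, Farrow 1.
Adams: Arden 2, Brisco 1, Carrow 1, Dorne 1, Eskel 23, Farrow 1.
Brisco gets 0 under Jefferson and 1 under Adams.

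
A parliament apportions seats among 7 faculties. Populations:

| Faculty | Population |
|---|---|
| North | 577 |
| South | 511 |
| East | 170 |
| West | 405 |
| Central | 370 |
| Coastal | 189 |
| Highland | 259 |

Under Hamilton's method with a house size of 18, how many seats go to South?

4

Total 2481; standard divisor 2481/18 ≈ 137.833.
Standard quotas: North 4.186, South 3.707, East 1.233, West 2.938, Central 2.684, Coastal 1.371, Highland 1.879.
Lower quotas: North 4, South 3, East 1, West 2, Central 2, Coastal 1, Highland 1 (sum 14, leaving 4 seats).
Remainders in descending order: West 0.938, Highland 0.879, South 0.707, Central 0.684, Coastal 0.371, East 0.233, North 0.186.
The surplus seats go to West, Highland, South, Central.
South receives 4.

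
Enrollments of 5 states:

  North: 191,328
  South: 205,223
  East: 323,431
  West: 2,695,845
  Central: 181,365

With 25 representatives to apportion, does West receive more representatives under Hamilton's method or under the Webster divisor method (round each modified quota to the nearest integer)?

Hamilton: North 1, South 2, East 2, West 19, Central 1.
Webster: North 1, South 1, East 2, West 20, Central 1.
West gets 19 under Hamilton and 20 under Webster.

Webster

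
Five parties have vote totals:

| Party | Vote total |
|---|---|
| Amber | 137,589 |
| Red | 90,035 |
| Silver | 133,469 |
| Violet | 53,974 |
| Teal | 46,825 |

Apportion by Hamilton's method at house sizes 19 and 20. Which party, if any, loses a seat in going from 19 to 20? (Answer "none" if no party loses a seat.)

none

At 19 seats: Amber 6, Red 4, Silver 5, Violet 2, Teal 2.
At 20 seats: Amber 6, Red 4, Silver 6, Violet 2, Teal 2.
No party's allocation decreased.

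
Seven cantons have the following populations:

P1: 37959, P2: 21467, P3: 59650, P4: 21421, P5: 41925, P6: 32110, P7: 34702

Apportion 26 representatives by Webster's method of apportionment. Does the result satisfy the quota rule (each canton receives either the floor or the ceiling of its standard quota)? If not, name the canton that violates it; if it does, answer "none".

none

Standard quotas: P1 3.960, P2 2.239, P3 6.223, P4 2.235, P5 4.374, P6 3.350, P7 3.620.
Webster allocation: P1 4, P2 2, P3 6, P4 2, P5 5, P6 3, P7 4.
Every allocation lies between the lower and upper quota.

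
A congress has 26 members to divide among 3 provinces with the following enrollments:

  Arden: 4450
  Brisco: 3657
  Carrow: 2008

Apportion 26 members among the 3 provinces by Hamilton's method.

Total 10115; standard divisor 10115/26 ≈ 389.038.
Standard quotas: Arden 11.438, Brisco 9.400, Carrow 5.161.
Lower quotas: Arden 11, Brisco 9, Carrow 5 (sum 25, leaving 1 seat).
Remainders in descending order: Arden 0.438, Brisco 0.400, Carrow 0.161.
Largest remainder: Arden receives the extra seat.

Arden 12; Brisco 9; Carrow 5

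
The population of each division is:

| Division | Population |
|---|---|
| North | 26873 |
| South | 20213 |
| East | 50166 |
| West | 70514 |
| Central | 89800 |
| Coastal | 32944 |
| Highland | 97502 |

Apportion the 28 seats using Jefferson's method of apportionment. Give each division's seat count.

Standard divisor 388012/28 ≈ 13857.571; standard quotas: North 1.939, South 1.459, East 3.620, West 5.088, Central 6.480, Coastal 2.377, Highland 7.036.
Rounding down gives 1, 1, 3, 5, 6, 2, 7 = 25 seats, so the divisor must be adjusted.
With modified divisor 12400: modified quotas North 2.167, South 1.630, East 4.046, West 5.687, Central 7.242, Coastal 2.657, Highland 7.863.
Rounding down: North 2, South 1, East 4, West 5, Central 7, Coastal 2, Highland 7 (total 28).

North 2; South 1; East 4; West 5; Central 7; Coastal 2; Highland 7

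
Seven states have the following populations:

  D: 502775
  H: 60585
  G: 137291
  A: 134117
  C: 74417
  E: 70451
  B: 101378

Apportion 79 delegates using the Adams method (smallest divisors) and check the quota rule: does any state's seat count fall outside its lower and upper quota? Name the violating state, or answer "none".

Standard quotas: D 36.743, H 4.428, G 10.033, A 9.801, C 5.438, E 5.149, B 7.409.
Adams allocation: D 35, H 5, G 10, A 10, C 6, E 5, B 8.
D has quota 36.743 (lower 36, upper 37) but receives 35 — outside the quota interval.

D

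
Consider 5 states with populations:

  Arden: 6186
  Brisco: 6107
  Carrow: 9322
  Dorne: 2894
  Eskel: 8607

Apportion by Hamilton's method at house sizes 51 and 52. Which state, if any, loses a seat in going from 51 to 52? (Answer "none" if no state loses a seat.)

At 51 seats: Arden 10, Brisco 9, Carrow 14, Dorne 5, Eskel 13.
At 52 seats: Arden 10, Brisco 10, Carrow 15, Dorne 4, Eskel 13.
Dorne drops from 5 to 4.

Dorne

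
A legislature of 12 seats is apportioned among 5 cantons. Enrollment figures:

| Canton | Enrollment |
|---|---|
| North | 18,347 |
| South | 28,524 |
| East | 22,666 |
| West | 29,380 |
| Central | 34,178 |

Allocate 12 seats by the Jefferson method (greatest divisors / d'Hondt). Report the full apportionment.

North: 1, South: 3, East: 2, West: 3, Central: 3

Standard divisor 133095/12 ≈ 11091.25; standard quotas: North 1.654, South 2.572, East 2.044, West 2.649, Central 3.082.
Rounding down gives 1, 2, 2, 2, 3 = 10 seats, so the divisor must be adjusted.
With modified divisor 9300: modified quotas North 1.973, South 3.067, East 2.437, West 3.159, Central 3.675.
Rounding down: North 1, South 3, East 2, West 3, Central 3 (total 12).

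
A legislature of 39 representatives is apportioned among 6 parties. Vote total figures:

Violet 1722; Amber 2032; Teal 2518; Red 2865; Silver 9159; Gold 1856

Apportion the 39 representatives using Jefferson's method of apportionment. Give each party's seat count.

Violet=3; Amber=4; Teal=5; Red=5; Silver=19; Gold=3

Standard divisor 20152/39 ≈ 516.718; standard quotas: Violet 3.333, Amber 3.933, Teal 4.873, Red 5.545, Silver 17.725, Gold 3.592.
Rounding down gives 3, 3, 4, 5, 17, 3 = 35 seats, so the divisor must be adjusted.
With modified divisor 480: modified quotas Violet 3.587, Amber 4.233, Teal 5.246, Red 5.969, Silver 19.081, Gold 3.867.
Rounding down: Violet 3, Amber 4, Teal 5, Red 5, Silver 19, Gold 3 (total 39).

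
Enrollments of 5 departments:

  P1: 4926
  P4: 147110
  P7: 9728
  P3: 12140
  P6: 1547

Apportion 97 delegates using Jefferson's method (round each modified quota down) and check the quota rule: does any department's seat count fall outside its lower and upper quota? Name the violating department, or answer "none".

Standard quotas: P1 2.723, P4 81.331, P7 5.378, P3 6.712, P6 0.855.
Jefferson allocation: P1 2, P4 84, P7 5, P3 6, P6 0.
P4 has quota 81.331 (lower 81, upper 82) but receives 84 — outside the quota interval.

P4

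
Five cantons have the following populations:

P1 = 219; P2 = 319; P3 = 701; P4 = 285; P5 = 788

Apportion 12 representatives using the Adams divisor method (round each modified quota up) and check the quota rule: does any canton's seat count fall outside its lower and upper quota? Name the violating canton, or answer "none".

none

Standard quotas: P1 1.137, P2 1.656, P3 3.638, P4 1.479, P5 4.090.
Adams allocation: P1 1, P2 2, P3 3, P4 2, P5 4.
Every allocation lies between the lower and upper quota.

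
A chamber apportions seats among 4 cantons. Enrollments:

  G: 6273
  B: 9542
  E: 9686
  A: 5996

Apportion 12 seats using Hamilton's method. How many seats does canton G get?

Total 31497; standard divisor 31497/12 ≈ 2624.75.
Standard quotas: G 2.3899, B 3.6354, E 3.6903, A 2.2844.
Lower quotas: G 2, B 3, E 3, A 2 (sum 10, leaving 2 seats).
Remainders in descending order: E 0.6903, B 0.6354, G 0.3899, A 0.2844.
Largest remainders: E, B receive the extra seats.
G receives 2.

2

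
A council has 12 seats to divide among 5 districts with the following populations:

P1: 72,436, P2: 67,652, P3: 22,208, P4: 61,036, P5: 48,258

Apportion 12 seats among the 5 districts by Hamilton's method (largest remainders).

The standard divisor is 271590/12 ≈ 22632.5.
Standard quotas: P1 3.2005, P2 2.9892, P3 0.9812, P4 2.6968, P5 2.1322.
Lower quotas: P1 3, P2 2, P3 0, P4 2, P5 2 (sum 9, leaving 3 seats).
Remainders in descending order: P2 0.9892, P3 0.9812, P4 0.6968, P1 0.2005, P5 0.1322.
Largest remainders: P2, P3, P4 receive the extra seats.

P1: 3; P2: 3; P3: 1; P4: 3; P5: 2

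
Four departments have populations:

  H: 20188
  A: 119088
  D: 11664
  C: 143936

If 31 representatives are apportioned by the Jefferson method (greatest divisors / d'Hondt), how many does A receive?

Standard divisor 294876/31 ≈ 9512.129; standard quotas: H 2.122, A 12.520, D 1.226, C 15.132.
Rounding down gives 2, 12, 1, 15 = 30 seats, so the divisor must be adjusted.
With modified divisor 9100: modified quotas H 2.218, A 13.087, D 1.282, C 15.817.
Rounding down: H 2, A 13, D 1, C 15 (total 31).
A receives 13.

13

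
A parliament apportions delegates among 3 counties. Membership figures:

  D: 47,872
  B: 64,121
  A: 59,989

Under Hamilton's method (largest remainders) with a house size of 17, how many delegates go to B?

The standard divisor is 171982/17 ≈ 10116.588.
Standard quotas: D 4.7320, B 6.3382, A 5.9298.
Lower quotas: D 4, B 6, A 5 (sum 15, leaving 2 seats).
Remainders in descending order: A 0.9298, D 0.7320, B 0.3382.
Largest remainders: A, D receive the extra seats.
B receives 6.

6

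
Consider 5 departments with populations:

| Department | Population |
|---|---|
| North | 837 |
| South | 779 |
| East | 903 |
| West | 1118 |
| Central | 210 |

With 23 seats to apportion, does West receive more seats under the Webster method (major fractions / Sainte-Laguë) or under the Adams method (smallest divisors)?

Webster: North 5, South 5, East 5, West 7, Central 1.
Adams: North 5, South 5, East 5, West 6, Central 2.
West gets 7 under Webster and 6 under Adams.

Webster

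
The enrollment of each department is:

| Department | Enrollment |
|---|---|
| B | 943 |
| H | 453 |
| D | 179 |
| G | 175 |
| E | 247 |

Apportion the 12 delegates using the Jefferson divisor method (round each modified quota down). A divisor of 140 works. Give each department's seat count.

B=6, H=3, D=1, G=1, E=1

With modified divisor 140: modified quotas B 6.736, H 3.236, D 1.279, G 1.250, E 1.764.
Rounding down: B 6, H 3, D 1, G 1, E 1 (total 12).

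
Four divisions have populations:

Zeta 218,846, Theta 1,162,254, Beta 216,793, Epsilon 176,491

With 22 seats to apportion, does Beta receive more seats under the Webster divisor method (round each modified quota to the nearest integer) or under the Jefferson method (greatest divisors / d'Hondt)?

Webster

Webster: Zeta 3, Theta 14, Beta 3, Epsilon 2.
Jefferson: Zeta 3, Theta 15, Beta 2, Epsilon 2.
Beta gets 3 under Webster and 2 under Jefferson.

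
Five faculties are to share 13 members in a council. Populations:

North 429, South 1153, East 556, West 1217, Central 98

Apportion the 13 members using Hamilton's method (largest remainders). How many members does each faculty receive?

North: 2, South: 4, East: 2, West: 5, Central: 0

Total 3453; standard divisor 3453/13 ≈ 265.615.
Standard quotas: North 1.615, South 4.341, East 2.093, West 4.582, Central 0.369.
Lower quotas: North 1, South 4, East 2, West 4, Central 0 (sum 11, leaving 2 seats).
Remainders in descending order: North 0.615, West 0.582, Central 0.369, South 0.341, East 0.093.
The surplus seats go to North, West.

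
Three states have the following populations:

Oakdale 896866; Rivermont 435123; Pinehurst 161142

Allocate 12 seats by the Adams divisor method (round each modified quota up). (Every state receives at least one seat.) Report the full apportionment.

Oakdale 7, Rivermont 3, Pinehurst 2

Standard divisor 1493131/12 ≈ 124427.583; standard quotas: Oakdale 7.208, Rivermont 3.497, Pinehurst 1.295.
Rounding up gives 8, 4, 2 = 14 seats, so the divisor must be adjusted.
With modified divisor 147300: modified quotas Oakdale 6.089, Rivermont 2.954, Pinehurst 1.094.
Rounding up: Oakdale 7, Rivermont 3, Pinehurst 2 (total 12).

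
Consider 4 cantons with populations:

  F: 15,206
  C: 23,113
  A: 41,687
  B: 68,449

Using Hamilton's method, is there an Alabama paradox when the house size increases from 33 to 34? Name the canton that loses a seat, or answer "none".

F

At 33 seats: F 4, C 5, A 9, B 15.
At 34 seats: F 3, C 5, A 10, B 16.
F drops from 4 to 3.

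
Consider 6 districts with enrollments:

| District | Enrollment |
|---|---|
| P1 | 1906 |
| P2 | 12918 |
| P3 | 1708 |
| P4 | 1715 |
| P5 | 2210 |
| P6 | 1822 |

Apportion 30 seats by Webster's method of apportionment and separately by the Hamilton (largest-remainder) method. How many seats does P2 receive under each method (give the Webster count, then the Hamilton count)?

Webster: P1 3, P2 18, P3 2, P4 2, P5 3, P6 2.
Hamilton: P1 3, P2 17, P3 2, P4 2, P5 3, P6 3.
P2 gets 18 under Webster and 17 under Hamilton.

18 and 17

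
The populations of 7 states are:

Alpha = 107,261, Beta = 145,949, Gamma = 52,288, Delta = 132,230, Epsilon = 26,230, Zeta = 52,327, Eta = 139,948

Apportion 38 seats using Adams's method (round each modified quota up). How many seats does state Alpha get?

6

Standard divisor 656233/38 ≈ 17269.289; standard quotas: Alpha 6.211, Beta 8.451, Gamma 3.028, Delta 7.657, Epsilon 1.519, Zeta 3.030, Eta 8.104.
Rounding up gives 7, 9, 4, 8, 2, 4, 9 = 43 seats, so the divisor must be adjusted.
With modified divisor 18600: modified quotas Alpha 5.767, Beta 7.847, Gamma 2.811, Delta 7.109, Epsilon 1.410, Zeta 2.813, Eta 7.524.
Rounding up: Alpha 6, Beta 8, Gamma 3, Delta 8, Epsilon 2, Zeta 3, Eta 8 (total 38).
Alpha receives 6.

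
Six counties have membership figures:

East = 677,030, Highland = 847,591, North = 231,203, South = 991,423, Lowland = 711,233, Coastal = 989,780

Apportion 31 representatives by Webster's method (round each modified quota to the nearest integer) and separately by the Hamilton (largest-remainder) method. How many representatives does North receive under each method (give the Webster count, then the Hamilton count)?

2 and 1

Webster: East 4, Highland 6, North 2, South 7, Lowland 5, Coastal 7.
Hamilton: East 5, Highland 6, North 1, South 7, Lowland 5, Coastal 7.
North gets 2 under Webster and 1 under Hamilton.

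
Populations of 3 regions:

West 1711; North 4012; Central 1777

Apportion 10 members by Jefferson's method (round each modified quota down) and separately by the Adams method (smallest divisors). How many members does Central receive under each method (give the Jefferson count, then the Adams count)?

Jefferson: West 2, North 6, Central 2.
Adams: West 2, North 5, Central 3.
Central gets 2 under Jefferson and 3 under Adams.

2 and 3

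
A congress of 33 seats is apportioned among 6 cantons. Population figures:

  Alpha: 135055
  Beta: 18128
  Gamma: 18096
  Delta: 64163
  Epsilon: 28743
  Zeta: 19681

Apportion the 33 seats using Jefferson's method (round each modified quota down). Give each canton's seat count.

Standard divisor 283866/33 ≈ 8602; standard quotas: Alpha 15.700, Beta 2.107, Gamma 2.104, Delta 7.459, Epsilon 3.341, Zeta 2.288.
Rounding down gives 15, 2, 2, 7, 3, 2 = 31 seats, so the divisor must be adjusted.
With modified divisor 8000: modified quotas Alpha 16.882, Beta 2.266, Gamma 2.262, Delta 8.020, Epsilon 3.593, Zeta 2.460.
Rounding down: Alpha 16, Beta 2, Gamma 2, Delta 8, Epsilon 3, Zeta 2 (total 33).

Alpha 16, Beta 2, Gamma 2, Delta 8, Epsilon 3, Zeta 2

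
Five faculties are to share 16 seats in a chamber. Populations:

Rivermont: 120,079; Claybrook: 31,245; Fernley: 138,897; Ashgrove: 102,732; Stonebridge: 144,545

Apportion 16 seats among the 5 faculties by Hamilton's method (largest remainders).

Standard divisor: 537498 ÷ 16 ≈ 33593.625.
Standard quotas: Rivermont 3.5745, Claybrook 0.9301, Fernley 4.1346, Ashgrove 3.0581, Stonebridge 4.3028.
Lower quotas: Rivermont 3, Claybrook 0, Fernley 4, Ashgrove 3, Stonebridge 4 (sum 14, leaving 2 seats).
Remainders in descending order: Claybrook 0.9301, Rivermont 0.5745, Stonebridge 0.3028, Fernley 0.1346, Ashgrove 0.0581.
The surplus seats go to Claybrook, Rivermont.

Rivermont: 4; Claybrook: 1; Fernley: 4; Ashgrove: 3; Stonebridge: 4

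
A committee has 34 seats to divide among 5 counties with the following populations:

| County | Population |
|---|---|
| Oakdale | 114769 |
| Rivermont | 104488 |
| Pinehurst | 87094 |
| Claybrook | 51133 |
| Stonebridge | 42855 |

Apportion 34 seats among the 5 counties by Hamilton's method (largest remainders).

Oakdale: 10; Rivermont: 9; Pinehurst: 7; Claybrook: 4; Stonebridge: 4

The standard divisor is 400339/34 ≈ 11774.676.
Standard quotas: Oakdale 9.7471, Rivermont 8.8740, Pinehurst 7.3967, Claybrook 4.3426, Stonebridge 3.6396.
Lower quotas: Oakdale 9, Rivermont 8, Pinehurst 7, Claybrook 4, Stonebridge 3 (sum 31, leaving 3 seats).
Remainders in descending order: Rivermont 0.8740, Oakdale 0.7471, Stonebridge 0.6396, Pinehurst 0.3967, Claybrook 0.3426.
The surplus seats go to Rivermont, Oakdale, Stonebridge.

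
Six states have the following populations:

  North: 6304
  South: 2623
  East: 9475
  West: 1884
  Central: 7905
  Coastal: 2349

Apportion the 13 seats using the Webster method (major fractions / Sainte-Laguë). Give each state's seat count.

North=3; South=1; East=4; West=1; Central=3; Coastal=1

Standard divisor 30540/13 ≈ 2349.231; standard quotas: North 2.683, South 1.117, East 4.033, West 0.802, Central 3.365, Coastal 1.000.
Rounding to the nearest integer gives North 3, South 1, East 4, West 1, Central 3, Coastal 1 — total 13, matching the house size, so no adjustment is needed.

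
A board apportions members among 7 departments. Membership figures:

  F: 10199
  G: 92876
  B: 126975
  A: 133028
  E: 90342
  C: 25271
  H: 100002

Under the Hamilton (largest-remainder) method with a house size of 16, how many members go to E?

2

Standard divisor: 578693 ÷ 16 ≈ 36168.312.
Standard quotas: F 0.2820, G 2.5679, B 3.5107, A 3.6780, E 2.4978, C 0.6987, H 2.7649.
Lower quotas: F 0, G 2, B 3, A 3, E 2, C 0, H 2 (sum 12, leaving 4 seats).
Remainders in descending order: H 0.7649, C 0.6987, A 0.6780, G 0.5679, B 0.5107, E 0.4978, F 0.2820.
Largest remainders: H, C, A, G receive the extra seats.
E receives 2.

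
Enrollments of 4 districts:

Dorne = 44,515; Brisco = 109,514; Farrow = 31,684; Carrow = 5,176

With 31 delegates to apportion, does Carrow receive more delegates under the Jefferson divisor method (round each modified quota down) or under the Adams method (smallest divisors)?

Jefferson: Dorne 7, Brisco 19, Farrow 5, Carrow 0.
Adams: Dorne 7, Brisco 18, Farrow 5, Carrow 1.
Carrow gets 0 under Jefferson and 1 under Adams.

Adams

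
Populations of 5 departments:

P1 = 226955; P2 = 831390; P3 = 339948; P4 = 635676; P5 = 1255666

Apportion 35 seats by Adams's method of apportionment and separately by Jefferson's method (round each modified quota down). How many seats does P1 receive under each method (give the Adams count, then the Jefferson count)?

Adams: P1 3, P2 8, P3 4, P4 7, P5 13.
Jefferson: P1 2, P2 9, P3 3, P4 7, P5 14.
P1 gets 3 under Adams and 2 under Jefferson.

3 and 2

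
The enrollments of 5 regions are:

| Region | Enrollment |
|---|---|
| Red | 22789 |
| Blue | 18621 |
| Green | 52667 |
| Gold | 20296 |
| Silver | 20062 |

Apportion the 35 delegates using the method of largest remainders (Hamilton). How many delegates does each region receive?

Total 134435; standard divisor 134435/35 = 3841.
Standard quotas: Red 5.9331, Blue 4.8480, Green 13.7118, Gold 5.2840, Silver 5.2231.
Lower quotas: Red 5, Blue 4, Green 13, Gold 5, Silver 5 (sum 32, leaving 3 seats).
Remainders in descending order: Red 0.9331, Blue 0.8480, Green 0.7118, Gold 0.2840, Silver 0.2231.
The surplus seats go to Red, Blue, Green.

Red: 6, Blue: 5, Green: 14, Gold: 5, Silver: 5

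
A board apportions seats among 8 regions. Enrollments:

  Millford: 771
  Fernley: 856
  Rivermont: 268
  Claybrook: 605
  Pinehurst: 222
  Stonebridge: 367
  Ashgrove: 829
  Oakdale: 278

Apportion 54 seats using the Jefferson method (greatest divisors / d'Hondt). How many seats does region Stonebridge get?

5

Standard divisor 4196/54 ≈ 77.704; standard quotas: Millford 9.922, Fernley 11.016, Rivermont 3.449, Claybrook 7.786, Pinehurst 2.857, Stonebridge 4.723, Ashgrove 10.669, Oakdale 3.578.
Rounding down gives 9, 11, 3, 7, 2, 4, 10, 3 = 49 seats, so the divisor must be adjusted.
With modified divisor 72: modified quotas Millford 10.708, Fernley 11.889, Rivermont 3.722, Claybrook 8.403, Pinehurst 3.083, Stonebridge 5.097, Ashgrove 11.514, Oakdale 3.861.
Rounding down: Millford 10, Fernley 11, Rivermont 3, Claybrook 8, Pinehurst 3, Stonebridge 5, Ashgrove 11, Oakdale 3 (total 54).
Stonebridge receives 5.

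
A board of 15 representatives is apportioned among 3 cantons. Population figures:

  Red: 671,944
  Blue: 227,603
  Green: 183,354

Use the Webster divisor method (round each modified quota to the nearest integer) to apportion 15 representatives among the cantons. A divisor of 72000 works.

Red 9; Blue 3; Green 3

With modified divisor 72000: modified quotas Red 9.333, Blue 3.161, Green 2.547.
Rounding to the nearest integer: Red 9, Blue 3, Green 3 (total 15).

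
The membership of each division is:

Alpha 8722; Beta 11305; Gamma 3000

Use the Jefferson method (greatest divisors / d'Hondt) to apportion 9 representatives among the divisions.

Alpha: 3; Beta: 5; Gamma: 1

Standard divisor 23027/9 ≈ 2558.556; standard quotas: Alpha 3.409, Beta 4.419, Gamma 1.173.
Rounding down gives 3, 4, 1 = 8 seats, so the divisor must be adjusted.
With modified divisor 2200: modified quotas Alpha 3.965, Beta 5.139, Gamma 1.364.
Rounding down: Alpha 3, Beta 5, Gamma 1 (total 9).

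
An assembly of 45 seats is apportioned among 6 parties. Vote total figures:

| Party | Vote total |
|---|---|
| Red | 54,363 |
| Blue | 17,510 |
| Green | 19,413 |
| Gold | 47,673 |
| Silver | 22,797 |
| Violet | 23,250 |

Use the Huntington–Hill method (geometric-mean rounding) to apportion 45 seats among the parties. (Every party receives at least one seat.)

With divisor 4156: modified quotas Red 13.081, Blue 4.213, Green 4.671, Gold 11.471, Silver 5.485, Violet 5.594.
Geometric-mean thresholds: Red √(13·14)=13.491, Blue √(4·5)=4.472, Green √(4·5)=4.472, Gold √(11·12)=11.489, Silver √(5·6)=5.477, Violet √(5·6)=5.477.
Each quota rounded against its threshold gives Red 13, Blue 4, Green 5, Gold 11, Silver 6, Violet 6 (total 45).

Red 13, Blue 4, Green 5, Gold 11, Silver 6, Violet 6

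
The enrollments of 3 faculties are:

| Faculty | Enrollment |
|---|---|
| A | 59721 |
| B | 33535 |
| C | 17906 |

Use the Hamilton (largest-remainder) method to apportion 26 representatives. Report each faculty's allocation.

Standard divisor: 111162 ÷ 26 ≈ 4275.462.
Standard quotas: A 13.9683, B 7.8436, C 4.1881.
Lower quotas: A 13, B 7, C 4 (sum 24, leaving 2 seats).
Remainders in descending order: A 0.9683, B 0.8436, C 0.1881.
Largest remainders: A, B receive the extra seats.

A 14; B 8; C 4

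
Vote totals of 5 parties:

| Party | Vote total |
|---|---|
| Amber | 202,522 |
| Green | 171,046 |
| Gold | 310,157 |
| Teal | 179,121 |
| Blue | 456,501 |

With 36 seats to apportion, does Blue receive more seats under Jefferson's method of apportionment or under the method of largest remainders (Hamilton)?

Jefferson

Jefferson: Amber 5, Green 4, Gold 9, Teal 5, Blue 13.
Hamilton: Amber 6, Green 5, Gold 8, Teal 5, Blue 12.
Blue gets 13 under Jefferson and 12 under Hamilton.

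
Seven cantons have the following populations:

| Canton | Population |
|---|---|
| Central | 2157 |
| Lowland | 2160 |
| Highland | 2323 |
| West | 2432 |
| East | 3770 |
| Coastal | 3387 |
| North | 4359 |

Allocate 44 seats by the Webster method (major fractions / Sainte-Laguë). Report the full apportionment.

Standard divisor 20588/44 ≈ 467.909; standard quotas: Central 4.610, Lowland 4.616, Highland 4.965, West 5.198, East 8.057, Coastal 7.239, North 9.316.
Rounding to the nearest integer gives Central 5, Lowland 5, Highland 5, West 5, East 8, Coastal 7, North 9 — total 44, matching the house size, so no adjustment is needed.

Central 5; Lowland 5; Highland 5; West 5; East 8; Coastal 7; North 9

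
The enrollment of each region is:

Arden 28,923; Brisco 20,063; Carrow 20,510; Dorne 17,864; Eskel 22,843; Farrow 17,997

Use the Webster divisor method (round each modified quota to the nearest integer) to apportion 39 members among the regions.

Arden: 9, Brisco: 6, Carrow: 6, Dorne: 5, Eskel: 7, Farrow: 6

Standard divisor 128200/39 ≈ 3287.179; standard quotas: Arden 8.799, Brisco 6.103, Carrow 6.239, Dorne 5.434, Eskel 6.949, Farrow 5.475.
Rounding to the nearest integer gives 9, 6, 6, 5, 7, 5 = 38 seats, so the divisor must be adjusted.
With modified divisor 3260: modified quotas Arden 8.872, Brisco 6.154, Carrow 6.291, Dorne 5.480, Eskel 7.007, Farrow 5.521.
Rounding to the nearest integer: Arden 9, Brisco 6, Carrow 6, Dorne 5, Eskel 7, Farrow 6 (total 39).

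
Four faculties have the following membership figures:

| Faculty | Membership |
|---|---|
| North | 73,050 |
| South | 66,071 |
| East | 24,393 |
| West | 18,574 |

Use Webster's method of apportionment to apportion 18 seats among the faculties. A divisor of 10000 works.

North=7, South=7, East=2, West=2

With modified divisor 10000: modified quotas North 7.305, South 6.607, East 2.439, West 1.857.
Rounding to the nearest integer: North 7, South 7, East 2, West 2 (total 18).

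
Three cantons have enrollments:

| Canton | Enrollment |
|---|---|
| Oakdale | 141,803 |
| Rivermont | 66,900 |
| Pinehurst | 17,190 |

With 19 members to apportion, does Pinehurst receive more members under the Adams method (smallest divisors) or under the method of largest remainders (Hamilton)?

Adams

Adams: Oakdale 11, Rivermont 6, Pinehurst 2.
Hamilton: Oakdale 12, Rivermont 6, Pinehurst 1.
Pinehurst gets 2 under Adams and 1 under Hamilton.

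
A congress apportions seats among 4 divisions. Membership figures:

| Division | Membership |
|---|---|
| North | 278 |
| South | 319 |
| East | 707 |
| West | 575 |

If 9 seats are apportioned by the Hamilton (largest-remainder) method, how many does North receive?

Standard divisor: 1879 ÷ 9 ≈ 208.778.
Standard quotas: North 1.332, South 1.528, East 3.386, West 2.754.
Lower quotas: North 1, South 1, East 3, West 2 (sum 7, leaving 2 seats).
Remainders in descending order: West 0.754, South 0.528, East 0.386, North 0.332.
Largest remainders: West, South receive the extra seats.
North receives 1.

1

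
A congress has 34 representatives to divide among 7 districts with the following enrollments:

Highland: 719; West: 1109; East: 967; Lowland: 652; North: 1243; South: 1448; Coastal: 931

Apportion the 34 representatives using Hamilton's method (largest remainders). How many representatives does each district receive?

Standard divisor: 7069 ÷ 34 ≈ 207.912.
Standard quotas: Highland 3.458, West 5.334, East 4.651, Lowland 3.136, North 5.978, South 6.964, Coastal 4.478.
Lower quotas: Highland 3, West 5, East 4, Lowland 3, North 5, South 6, Coastal 4 (sum 30, leaving 4 seats).
Remainders in descending order: North 0.978, South 0.964, East 0.651, Coastal 0.478, Highland 0.458, West 0.334, Lowland 0.136.
Largest remainders: North, South, East, Coastal receive the extra seats.

Highland 3; West 5; East 5; Lowland 3; North 6; South 7; Coastal 5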